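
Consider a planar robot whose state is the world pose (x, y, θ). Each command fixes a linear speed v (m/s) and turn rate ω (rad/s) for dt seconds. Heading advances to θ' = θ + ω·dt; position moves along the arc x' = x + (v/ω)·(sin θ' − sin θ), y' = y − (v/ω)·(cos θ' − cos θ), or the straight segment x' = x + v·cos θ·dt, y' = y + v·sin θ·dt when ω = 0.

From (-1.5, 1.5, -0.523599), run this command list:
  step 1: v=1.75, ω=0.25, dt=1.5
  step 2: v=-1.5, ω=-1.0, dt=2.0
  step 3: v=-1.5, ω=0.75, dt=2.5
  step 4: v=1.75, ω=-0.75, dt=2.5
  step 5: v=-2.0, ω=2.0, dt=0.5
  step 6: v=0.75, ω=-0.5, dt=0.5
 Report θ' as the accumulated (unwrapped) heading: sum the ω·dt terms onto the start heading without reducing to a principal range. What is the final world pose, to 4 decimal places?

step 1: θ'=-0.1486 (R=7.0000) → pose (0.9636, 0.6393, -0.1486)
step 2: θ'=-2.1486 (R=1.5000) → pose (-0.0708, 2.9421, -2.1486)
step 3: θ'=-0.2736 (R=-2.0000) → pose (-1.2057, 5.9600, -0.2736)
step 4: θ'=-2.1486 (R=-2.3333) → pose (0.1184, 2.4391, -2.1486)
step 5: θ'=-1.1486 (R=-1.0000) → pose (0.1929, 3.3950, -1.1486)
step 6: θ'=-1.3986 (R=-1.5000) → pose (0.3024, 3.0374, -1.3986)

(0.3024, 3.0374, -1.3986)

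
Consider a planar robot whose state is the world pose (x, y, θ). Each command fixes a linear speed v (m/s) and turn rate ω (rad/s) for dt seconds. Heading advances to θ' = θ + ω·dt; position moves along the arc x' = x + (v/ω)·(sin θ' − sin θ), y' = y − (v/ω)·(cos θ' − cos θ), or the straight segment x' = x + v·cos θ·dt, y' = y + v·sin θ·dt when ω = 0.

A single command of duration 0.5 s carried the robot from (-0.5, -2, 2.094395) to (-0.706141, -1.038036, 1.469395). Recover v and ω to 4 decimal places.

v = 2.0000, ω = -1.2500

Δθ = 1.469395 − 2.094395 = -0.625000
ω = Δθ/dt = -0.625000/0.5 = -1.2500
R = −Δy/(cos θ' − cos θ) = -1.6000
v = R·ω = -1.6000·-1.2500 = 2.0000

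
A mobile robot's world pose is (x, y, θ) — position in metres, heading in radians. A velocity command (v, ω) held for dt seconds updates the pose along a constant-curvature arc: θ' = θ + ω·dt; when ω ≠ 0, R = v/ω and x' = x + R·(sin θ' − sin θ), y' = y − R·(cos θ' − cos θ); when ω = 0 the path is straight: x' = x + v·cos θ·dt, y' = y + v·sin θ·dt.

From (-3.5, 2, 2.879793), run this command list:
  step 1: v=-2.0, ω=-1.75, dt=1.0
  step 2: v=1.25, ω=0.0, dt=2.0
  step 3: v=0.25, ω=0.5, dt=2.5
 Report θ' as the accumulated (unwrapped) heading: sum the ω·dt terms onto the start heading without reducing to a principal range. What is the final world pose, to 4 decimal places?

(-1.8022, 3.2443, 2.3798)

step 1: θ'=1.1298 (R=1.1429) → pose (-2.7623, 0.4083, 1.1298)
step 2: θ'=1.1298 (straight) → pose (-1.6952, 2.6691, 1.1298)
step 3: θ'=2.3798 (R=0.5000) → pose (-1.8022, 3.2443, 2.3798)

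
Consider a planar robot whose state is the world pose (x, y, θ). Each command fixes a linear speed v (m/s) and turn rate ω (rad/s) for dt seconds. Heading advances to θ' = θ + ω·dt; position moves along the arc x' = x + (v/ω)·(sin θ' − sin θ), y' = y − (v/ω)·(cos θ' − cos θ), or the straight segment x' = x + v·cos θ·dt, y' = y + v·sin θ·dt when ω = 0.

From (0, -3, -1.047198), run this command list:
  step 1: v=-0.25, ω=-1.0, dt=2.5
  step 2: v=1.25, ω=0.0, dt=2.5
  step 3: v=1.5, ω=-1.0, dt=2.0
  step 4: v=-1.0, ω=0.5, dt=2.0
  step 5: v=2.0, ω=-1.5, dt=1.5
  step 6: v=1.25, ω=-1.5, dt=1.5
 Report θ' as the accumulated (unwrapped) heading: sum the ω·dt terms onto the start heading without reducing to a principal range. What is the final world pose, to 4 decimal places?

step 1: θ'=-3.5472 (R=0.2500) → pose (0.3152, -2.6453, -3.5472)
step 2: θ'=-3.5472 (straight) → pose (-2.5563, -1.4122, -3.5472)
step 3: θ'=-5.5472 (R=-1.5000) → pose (-2.9714, 1.0778, -5.5472)
step 4: θ'=-4.5472 (R=-2.0000) → pose (-3.6016, -0.7334, -4.5472)
step 5: θ'=-6.7972 (R=-1.3333) → pose (-1.6308, 0.6469, -6.7972)
step 6: θ'=-9.0472 (R=-0.8333) → pose (-1.7333, -0.8534, -9.0472)

(-1.7333, -0.8534, -9.0472)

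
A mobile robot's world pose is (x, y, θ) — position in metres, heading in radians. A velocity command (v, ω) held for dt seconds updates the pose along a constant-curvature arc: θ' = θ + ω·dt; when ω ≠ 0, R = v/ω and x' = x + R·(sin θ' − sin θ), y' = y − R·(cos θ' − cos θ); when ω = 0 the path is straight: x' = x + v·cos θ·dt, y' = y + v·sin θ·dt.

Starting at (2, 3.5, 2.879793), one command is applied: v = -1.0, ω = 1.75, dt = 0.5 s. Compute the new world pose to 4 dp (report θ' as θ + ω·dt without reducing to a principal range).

(2.4767, 3.5846, 3.7548)

θ' = 2.8798 + 1.75·0.5 = 3.7548
R = v/ω = -1.0/1.75 = -0.5714
x' = 2 + -0.5714·(sin 3.7548 − sin 2.8798) = 2.4767
y' = 3.5 − -0.5714·(cos 3.7548 − cos 2.8798) = 3.5846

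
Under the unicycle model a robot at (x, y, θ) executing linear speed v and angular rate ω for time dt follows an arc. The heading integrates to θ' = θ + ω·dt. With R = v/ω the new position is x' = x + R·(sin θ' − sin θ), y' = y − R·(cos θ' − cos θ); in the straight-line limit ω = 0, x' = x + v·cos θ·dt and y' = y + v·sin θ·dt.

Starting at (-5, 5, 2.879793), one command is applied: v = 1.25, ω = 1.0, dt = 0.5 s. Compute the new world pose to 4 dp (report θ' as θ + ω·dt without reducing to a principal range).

(-5.6185, 5.0073, 3.3798)

θ' = 2.8798 + 1.0·0.5 = 3.3798
R = v/ω = 1.25/1.0 = 1.2500
x' = -5 + 1.2500·(sin 3.3798 − sin 2.8798) = -5.6185
y' = 5 − 1.2500·(cos 3.3798 − cos 2.8798) = 5.0073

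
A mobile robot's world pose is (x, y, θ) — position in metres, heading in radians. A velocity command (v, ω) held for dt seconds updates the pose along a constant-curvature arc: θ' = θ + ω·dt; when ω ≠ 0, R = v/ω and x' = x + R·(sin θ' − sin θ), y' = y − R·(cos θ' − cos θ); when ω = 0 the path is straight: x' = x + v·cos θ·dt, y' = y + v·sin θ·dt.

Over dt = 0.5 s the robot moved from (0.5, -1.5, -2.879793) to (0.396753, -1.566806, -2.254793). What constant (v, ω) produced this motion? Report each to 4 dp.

Δθ = -2.254793 − -2.879793 = 0.625000
ω = Δθ/dt = 0.625000/0.5 = 1.2500
R = Δx/(sin θ' − sin θ) = 0.2000
v = R·ω = 0.2000·1.2500 = 0.2500

v = 0.2500, ω = 1.2500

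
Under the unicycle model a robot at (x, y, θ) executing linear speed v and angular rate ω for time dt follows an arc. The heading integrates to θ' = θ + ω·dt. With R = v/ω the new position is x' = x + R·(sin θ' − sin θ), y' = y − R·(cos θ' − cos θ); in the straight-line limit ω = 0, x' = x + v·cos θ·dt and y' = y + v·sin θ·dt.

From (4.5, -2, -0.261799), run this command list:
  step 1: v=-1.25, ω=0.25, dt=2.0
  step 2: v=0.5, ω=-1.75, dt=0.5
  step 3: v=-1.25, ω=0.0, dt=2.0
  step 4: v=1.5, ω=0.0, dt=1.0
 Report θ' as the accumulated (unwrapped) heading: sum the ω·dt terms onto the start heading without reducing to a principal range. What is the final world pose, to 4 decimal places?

step 1: θ'=0.2382 (R=-5.0000) → pose (2.0261, -1.9708, 0.2382)
step 2: θ'=-0.6368 (R=-0.2857) → pose (2.2634, -2.0187, -0.6368)
step 3: θ'=-0.6368 (straight) → pose (0.2534, -0.5322, -0.6368)
step 4: θ'=-0.6368 (straight) → pose (1.4594, -1.4241, -0.6368)

(1.4594, -1.4241, -0.6368)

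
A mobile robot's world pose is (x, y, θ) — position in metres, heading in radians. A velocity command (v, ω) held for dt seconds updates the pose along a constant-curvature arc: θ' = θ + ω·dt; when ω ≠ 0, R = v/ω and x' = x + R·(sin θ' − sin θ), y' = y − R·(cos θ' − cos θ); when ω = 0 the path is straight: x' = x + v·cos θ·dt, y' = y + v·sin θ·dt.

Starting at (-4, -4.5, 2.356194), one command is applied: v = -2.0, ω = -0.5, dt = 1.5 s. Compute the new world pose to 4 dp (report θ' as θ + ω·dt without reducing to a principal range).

(-2.8309, -7.1869, 1.6062)

θ' = 2.3562 + -0.5·1.5 = 1.6062
R = v/ω = -2.0/-0.5 = 4.0000
x' = -4 + 4.0000·(sin 1.6062 − sin 2.3562) = -2.8309
y' = -4.5 − 4.0000·(cos 1.6062 − cos 2.3562) = -7.1869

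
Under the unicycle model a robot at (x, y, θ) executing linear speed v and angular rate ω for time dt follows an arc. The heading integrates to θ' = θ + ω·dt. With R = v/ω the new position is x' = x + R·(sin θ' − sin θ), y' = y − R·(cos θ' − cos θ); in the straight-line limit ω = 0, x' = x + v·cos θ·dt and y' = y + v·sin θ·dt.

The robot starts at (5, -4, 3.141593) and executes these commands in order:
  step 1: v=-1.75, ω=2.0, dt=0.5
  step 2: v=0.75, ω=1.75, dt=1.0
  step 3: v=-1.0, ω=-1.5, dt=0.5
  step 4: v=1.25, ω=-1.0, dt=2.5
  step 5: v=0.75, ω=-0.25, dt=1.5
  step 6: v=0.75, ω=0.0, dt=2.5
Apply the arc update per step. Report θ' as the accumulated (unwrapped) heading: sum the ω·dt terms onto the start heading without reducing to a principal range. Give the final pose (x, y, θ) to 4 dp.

step 1: θ'=4.1416 (R=-0.8750) → pose (5.7363, -3.5978, 4.1416)
step 2: θ'=5.8916 (R=0.4286) → pose (5.9333, -4.2255, 5.8916)
step 3: θ'=5.1416 (R=0.6667) → pose (5.5816, -3.8867, 5.1416)
step 4: θ'=2.6416 (R=-1.2500) → pose (3.8457, -5.5038, 2.6416)
step 5: θ'=2.2666 (R=-3.0000) → pose (2.9813, -4.7941, 2.2666)
step 6: θ'=2.2666 (straight) → pose (1.7795, -3.3549, 2.2666)

(1.7795, -3.3549, 2.2666)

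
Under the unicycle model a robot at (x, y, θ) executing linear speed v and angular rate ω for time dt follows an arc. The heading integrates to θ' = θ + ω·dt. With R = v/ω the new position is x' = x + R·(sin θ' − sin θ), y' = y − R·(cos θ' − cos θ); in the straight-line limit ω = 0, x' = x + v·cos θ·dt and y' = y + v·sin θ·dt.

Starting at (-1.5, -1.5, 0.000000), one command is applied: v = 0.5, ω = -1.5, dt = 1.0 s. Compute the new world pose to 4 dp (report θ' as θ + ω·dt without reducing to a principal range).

θ' = 0.0000 + -1.5·1.0 = -1.5000
R = v/ω = 0.5/-1.5 = -0.3333
x' = -1.5 + -0.3333·(sin -1.5000 − sin 0.0000) = -1.1675
y' = -1.5 − -0.3333·(cos -1.5000 − cos 0.0000) = -1.8098

(-1.1675, -1.8098, -1.5000)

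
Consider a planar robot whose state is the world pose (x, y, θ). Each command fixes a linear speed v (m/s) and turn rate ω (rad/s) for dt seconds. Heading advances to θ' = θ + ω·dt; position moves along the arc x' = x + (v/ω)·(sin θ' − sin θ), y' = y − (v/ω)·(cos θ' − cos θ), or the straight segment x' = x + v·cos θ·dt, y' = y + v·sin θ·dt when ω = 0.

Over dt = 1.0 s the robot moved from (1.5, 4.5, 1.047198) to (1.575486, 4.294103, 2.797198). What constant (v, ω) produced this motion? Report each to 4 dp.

Δθ = 2.797198 − 1.047198 = 1.750000
ω = Δθ/dt = 1.750000/1.0 = 1.7500
R = −Δy/(cos θ' − cos θ) = -0.1429
v = R·ω = -0.1429·1.7500 = -0.2500

v = -0.2500, ω = 1.7500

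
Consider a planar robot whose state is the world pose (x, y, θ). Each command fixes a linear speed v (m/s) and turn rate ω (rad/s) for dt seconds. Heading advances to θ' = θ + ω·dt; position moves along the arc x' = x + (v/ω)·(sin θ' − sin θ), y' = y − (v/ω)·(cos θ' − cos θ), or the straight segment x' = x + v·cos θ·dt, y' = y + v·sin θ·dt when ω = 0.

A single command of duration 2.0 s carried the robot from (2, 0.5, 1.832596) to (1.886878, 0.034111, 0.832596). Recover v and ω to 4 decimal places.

Δθ = 0.832596 − 1.832596 = -1.000000
ω = Δθ/dt = -1.000000/2.0 = -0.5000
R = −Δy/(cos θ' − cos θ) = 0.5000
v = R·ω = 0.5000·-0.5000 = -0.2500

v = -0.2500, ω = -0.5000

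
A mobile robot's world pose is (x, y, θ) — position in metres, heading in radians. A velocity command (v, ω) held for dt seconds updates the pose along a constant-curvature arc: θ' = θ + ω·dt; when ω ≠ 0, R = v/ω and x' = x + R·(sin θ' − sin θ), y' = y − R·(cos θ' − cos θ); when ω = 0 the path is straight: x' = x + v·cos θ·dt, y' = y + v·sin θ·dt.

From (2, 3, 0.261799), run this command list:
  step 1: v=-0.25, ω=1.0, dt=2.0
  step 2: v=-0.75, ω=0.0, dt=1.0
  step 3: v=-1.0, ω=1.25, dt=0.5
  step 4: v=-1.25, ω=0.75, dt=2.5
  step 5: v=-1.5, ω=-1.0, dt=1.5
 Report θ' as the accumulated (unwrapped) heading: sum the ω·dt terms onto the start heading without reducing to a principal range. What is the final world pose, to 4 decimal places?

step 1: θ'=2.2618 (R=-0.2500) → pose (1.8721, 2.5992, 2.2618)
step 2: θ'=2.2618 (straight) → pose (2.3500, 2.0212, 2.2618)
step 3: θ'=2.8868 (R=-0.8000) → pose (2.7649, 1.7569, 2.8868)
step 4: θ'=4.7618 (R=-1.6667) → pose (4.8496, 3.4521, 4.7618)
step 5: θ'=3.2618 (R=1.5000) → pose (6.1679, 5.0153, 3.2618)

(6.1679, 5.0153, 3.2618)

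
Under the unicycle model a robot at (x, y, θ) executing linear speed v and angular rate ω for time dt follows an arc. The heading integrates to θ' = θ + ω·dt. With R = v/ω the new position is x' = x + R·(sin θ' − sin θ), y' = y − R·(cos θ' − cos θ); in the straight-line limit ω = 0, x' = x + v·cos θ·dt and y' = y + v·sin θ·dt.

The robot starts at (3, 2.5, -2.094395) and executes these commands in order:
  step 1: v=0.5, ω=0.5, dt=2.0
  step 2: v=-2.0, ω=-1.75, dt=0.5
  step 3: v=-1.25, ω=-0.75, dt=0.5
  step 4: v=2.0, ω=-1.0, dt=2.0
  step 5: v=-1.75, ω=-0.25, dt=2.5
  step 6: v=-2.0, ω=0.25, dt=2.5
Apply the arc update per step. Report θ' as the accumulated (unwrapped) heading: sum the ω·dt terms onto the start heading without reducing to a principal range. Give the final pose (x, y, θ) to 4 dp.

(0.4981, -5.5043, -4.3444)

step 1: θ'=-1.0944 (R=1.0000) → pose (2.9774, 1.5414, -1.0944)
step 2: θ'=-1.9694 (R=1.1429) → pose (2.9397, 2.5091, -1.9694)
step 3: θ'=-2.3444 (R=1.6667) → pose (3.2834, 3.0267, -2.3444)
step 4: θ'=-4.3444 (R=-2.0000) → pose (-0.0135, 3.7047, -4.3444)
step 5: θ'=-4.9694 (R=7.0000) → pose (0.2252, -0.5928, -4.9694)
step 6: θ'=-4.3444 (R=-8.0000) → pose (0.4981, -5.5043, -4.3444)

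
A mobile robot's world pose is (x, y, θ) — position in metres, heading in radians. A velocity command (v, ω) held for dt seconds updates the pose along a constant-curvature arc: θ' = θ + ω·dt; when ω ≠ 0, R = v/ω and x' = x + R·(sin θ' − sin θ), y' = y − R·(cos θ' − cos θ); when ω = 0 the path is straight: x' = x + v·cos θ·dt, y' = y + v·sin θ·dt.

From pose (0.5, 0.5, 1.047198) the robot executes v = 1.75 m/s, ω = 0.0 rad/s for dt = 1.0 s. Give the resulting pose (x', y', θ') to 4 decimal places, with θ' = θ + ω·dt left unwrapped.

(1.3750, 2.0155, 1.0472)

θ' = 1.0472 + 0.0·1.0 = 1.0472
ω = 0 → straight: x' = 0.5 + 1.75·cos(1.0472)·1.0 = 1.3750
y' = 0.5 + 1.75·sin(1.0472)·1.0 = 2.0155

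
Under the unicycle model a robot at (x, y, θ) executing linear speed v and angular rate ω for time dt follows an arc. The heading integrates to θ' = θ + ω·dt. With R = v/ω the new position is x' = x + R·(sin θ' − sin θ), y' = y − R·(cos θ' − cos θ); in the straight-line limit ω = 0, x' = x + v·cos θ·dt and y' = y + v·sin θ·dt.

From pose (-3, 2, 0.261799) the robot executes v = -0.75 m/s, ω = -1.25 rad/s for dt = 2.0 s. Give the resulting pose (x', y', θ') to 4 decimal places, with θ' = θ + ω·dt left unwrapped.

θ' = 0.2618 + -1.25·2.0 = -2.2382
R = v/ω = -0.75/-1.25 = 0.6000
x' = -3 + 0.6000·(sin -2.2382 − sin 0.2618) = -3.6265
y' = 2 − 0.6000·(cos -2.2382 − cos 0.2618) = 2.9509

(-3.6265, 2.9509, -2.2382)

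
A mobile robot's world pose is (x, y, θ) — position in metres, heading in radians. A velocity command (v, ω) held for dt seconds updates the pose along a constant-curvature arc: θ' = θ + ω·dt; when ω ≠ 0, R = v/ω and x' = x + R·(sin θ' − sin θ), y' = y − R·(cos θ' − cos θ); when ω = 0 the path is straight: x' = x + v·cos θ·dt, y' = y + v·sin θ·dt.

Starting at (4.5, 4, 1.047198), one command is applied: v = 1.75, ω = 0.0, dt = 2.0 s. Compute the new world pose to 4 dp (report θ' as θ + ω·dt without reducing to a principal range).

(6.2500, 7.0311, 1.0472)

θ' = 1.0472 + 0.0·2.0 = 1.0472
ω = 0 → straight: x' = 4.5 + 1.75·cos(1.0472)·2.0 = 6.2500
y' = 4 + 1.75·sin(1.0472)·2.0 = 7.0311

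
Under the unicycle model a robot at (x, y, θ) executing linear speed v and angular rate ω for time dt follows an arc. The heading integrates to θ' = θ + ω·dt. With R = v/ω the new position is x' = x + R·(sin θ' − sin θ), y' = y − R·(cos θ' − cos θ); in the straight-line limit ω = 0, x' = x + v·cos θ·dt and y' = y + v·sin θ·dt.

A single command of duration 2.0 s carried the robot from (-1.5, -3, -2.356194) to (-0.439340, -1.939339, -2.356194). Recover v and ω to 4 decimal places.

Δθ = -2.356194 − -2.356194 = 0.000000
ω = Δθ/dt = 0.000000/2.0 = 0.0000
ω = 0 → v = (Δx·cos θ + Δy·sin θ)/dt = -0.7500

v = -0.7500, ω = 0.0000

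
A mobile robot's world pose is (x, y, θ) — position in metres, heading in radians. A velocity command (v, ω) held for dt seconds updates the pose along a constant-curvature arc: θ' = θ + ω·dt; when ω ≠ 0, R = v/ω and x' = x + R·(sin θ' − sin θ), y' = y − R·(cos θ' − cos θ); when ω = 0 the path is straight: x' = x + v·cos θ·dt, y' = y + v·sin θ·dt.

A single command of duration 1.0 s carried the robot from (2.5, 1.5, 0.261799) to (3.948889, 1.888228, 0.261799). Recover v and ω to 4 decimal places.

v = 1.5000, ω = 0.0000

Δθ = 0.261799 − 0.261799 = 0.000000
ω = Δθ/dt = 0.000000/1.0 = 0.0000
ω = 0 → v = (Δx·cos θ + Δy·sin θ)/dt = 1.5000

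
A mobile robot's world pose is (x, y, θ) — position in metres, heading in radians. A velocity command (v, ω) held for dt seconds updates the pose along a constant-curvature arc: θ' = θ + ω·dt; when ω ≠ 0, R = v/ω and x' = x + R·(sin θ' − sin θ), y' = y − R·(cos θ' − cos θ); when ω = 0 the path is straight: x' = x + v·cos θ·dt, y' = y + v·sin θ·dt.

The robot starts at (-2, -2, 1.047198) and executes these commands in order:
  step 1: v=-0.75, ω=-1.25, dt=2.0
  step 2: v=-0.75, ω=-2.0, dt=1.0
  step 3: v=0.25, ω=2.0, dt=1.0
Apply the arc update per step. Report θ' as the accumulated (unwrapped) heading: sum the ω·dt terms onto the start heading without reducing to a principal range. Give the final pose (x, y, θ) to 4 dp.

step 1: θ'=-1.4528 (R=0.6000) → pose (-3.1154, -1.7706, -1.4528)
step 2: θ'=-3.4528 (R=0.3750) → pose (-2.6282, -1.3695, -3.4528)
step 3: θ'=-1.4528 (R=0.1250) → pose (-2.7906, -1.5032, -1.4528)

(-2.7906, -1.5032, -1.4528)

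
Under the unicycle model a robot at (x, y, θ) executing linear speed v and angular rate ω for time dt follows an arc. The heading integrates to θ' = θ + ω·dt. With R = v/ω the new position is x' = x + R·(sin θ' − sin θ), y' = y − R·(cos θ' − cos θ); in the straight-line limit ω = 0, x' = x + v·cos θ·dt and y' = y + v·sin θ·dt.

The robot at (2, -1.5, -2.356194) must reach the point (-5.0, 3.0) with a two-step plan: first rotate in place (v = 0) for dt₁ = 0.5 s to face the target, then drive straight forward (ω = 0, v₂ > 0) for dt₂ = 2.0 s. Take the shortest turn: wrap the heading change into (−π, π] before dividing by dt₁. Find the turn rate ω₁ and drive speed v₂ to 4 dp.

ω₁ = -2.7135, v₂ = 4.1608

heading to target = atan2(3−-1.5, -5−2) = 2.5703
Δθ = wrap(2.5703 − -2.3562) = -1.3567; ω₁ = Δθ/dt₁ = -2.7135
distance = √((-5−2)² + (3−-1.5)²) = 8.3217; v₂ = distance/dt₂ = 4.1608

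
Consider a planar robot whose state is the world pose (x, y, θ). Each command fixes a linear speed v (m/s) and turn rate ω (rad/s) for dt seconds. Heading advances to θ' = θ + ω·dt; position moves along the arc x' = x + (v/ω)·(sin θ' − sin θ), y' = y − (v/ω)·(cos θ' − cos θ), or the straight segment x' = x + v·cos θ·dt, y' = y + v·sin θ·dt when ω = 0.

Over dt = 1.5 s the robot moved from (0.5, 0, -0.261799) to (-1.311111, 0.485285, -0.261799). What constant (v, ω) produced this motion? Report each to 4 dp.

Δθ = -0.261799 − -0.261799 = 0.000000
ω = Δθ/dt = 0.000000/1.5 = 0.0000
ω = 0 → v = (Δx·cos θ + Δy·sin θ)/dt = -1.2500

v = -1.2500, ω = 0.0000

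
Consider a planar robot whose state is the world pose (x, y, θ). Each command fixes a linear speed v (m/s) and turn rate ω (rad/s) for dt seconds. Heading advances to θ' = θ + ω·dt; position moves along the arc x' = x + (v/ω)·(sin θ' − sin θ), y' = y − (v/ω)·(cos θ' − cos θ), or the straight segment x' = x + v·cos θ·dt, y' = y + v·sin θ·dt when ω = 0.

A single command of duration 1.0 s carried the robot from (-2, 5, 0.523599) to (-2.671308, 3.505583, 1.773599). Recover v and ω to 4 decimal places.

Δθ = 1.773599 − 0.523599 = 1.250000
ω = Δθ/dt = 1.250000/1.0 = 1.2500
R = −Δy/(cos θ' − cos θ) = -1.4000
v = R·ω = -1.4000·1.2500 = -1.7500

v = -1.7500, ω = 1.2500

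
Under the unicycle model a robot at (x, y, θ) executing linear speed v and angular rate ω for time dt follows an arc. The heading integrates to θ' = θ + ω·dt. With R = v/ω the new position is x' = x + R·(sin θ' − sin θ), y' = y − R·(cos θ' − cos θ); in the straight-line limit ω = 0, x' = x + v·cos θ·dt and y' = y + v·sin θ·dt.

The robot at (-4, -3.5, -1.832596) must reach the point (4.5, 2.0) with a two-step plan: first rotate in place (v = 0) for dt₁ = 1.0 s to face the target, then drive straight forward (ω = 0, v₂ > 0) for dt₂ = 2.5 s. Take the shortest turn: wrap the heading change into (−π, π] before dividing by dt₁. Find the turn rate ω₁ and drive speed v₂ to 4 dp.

heading to target = atan2(2−-3.5, 4.5−-4) = 0.5743
Δθ = wrap(0.5743 − -1.8326) = 2.4069; ω₁ = Δθ/dt₁ = 2.4069
distance = √((4.5−-4)² + (2−-3.5)²) = 10.1242; v₂ = distance/dt₂ = 4.0497

ω₁ = 2.4069, v₂ = 4.0497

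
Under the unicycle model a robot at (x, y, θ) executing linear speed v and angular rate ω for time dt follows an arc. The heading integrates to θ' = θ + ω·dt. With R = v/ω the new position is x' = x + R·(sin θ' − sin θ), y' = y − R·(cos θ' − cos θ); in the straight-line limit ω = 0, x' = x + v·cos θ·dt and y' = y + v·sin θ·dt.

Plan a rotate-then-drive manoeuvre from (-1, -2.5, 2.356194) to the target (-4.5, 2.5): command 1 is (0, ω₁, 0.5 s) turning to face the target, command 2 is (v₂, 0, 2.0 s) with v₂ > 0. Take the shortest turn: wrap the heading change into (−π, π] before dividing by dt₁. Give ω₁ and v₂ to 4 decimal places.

ω₁ = -0.3493, v₂ = 3.0516

heading to target = atan2(2.5−-2.5, -4.5−-1) = 2.1815
Δθ = wrap(2.1815 − 2.3562) = -0.1747; ω₁ = Δθ/dt₁ = -0.3493
distance = √((-4.5−-1)² + (2.5−-2.5)²) = 6.1033; v₂ = distance/dt₂ = 3.0516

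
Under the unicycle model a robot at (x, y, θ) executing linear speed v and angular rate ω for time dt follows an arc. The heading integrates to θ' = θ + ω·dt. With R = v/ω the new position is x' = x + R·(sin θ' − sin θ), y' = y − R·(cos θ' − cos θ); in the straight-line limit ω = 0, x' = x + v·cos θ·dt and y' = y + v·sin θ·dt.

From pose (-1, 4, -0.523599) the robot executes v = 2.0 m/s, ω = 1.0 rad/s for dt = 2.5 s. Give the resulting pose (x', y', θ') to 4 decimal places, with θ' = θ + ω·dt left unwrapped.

θ' = -0.5236 + 1.0·2.5 = 1.9764
R = v/ω = 2.0/1.0 = 2.0000
x' = -1 + 2.0000·(sin 1.9764 − sin -0.5236) = 1.8377
y' = 4 − 2.0000·(cos 1.9764 − cos -0.5236) = 6.5212

(1.8377, 6.5212, 1.9764)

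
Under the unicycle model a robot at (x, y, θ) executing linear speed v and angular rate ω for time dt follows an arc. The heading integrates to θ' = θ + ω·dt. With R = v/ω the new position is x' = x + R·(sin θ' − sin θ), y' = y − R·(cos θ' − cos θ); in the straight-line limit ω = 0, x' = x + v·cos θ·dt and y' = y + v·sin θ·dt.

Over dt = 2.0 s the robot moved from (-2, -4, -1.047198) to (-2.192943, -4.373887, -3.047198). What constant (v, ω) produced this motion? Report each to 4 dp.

v = 0.2500, ω = -1.0000

Δθ = -3.047198 − -1.047198 = -2.000000
ω = Δθ/dt = -2.000000/2.0 = -1.0000
R = −Δy/(cos θ' − cos θ) = -0.2500
v = R·ω = -0.2500·-1.0000 = 0.2500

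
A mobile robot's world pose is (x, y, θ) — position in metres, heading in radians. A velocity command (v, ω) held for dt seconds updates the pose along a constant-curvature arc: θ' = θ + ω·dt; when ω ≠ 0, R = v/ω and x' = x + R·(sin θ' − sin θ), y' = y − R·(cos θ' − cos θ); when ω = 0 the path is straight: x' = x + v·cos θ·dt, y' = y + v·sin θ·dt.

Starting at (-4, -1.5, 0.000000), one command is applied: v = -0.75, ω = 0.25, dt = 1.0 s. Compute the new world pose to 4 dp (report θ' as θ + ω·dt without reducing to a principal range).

θ' = 0.0000 + 0.25·1.0 = 0.2500
R = v/ω = -0.75/0.25 = -3.0000
x' = -4 + -3.0000·(sin 0.2500 − sin 0.0000) = -4.7422
y' = -1.5 − -3.0000·(cos 0.2500 − cos 0.0000) = -1.5933

(-4.7422, -1.5933, 0.2500)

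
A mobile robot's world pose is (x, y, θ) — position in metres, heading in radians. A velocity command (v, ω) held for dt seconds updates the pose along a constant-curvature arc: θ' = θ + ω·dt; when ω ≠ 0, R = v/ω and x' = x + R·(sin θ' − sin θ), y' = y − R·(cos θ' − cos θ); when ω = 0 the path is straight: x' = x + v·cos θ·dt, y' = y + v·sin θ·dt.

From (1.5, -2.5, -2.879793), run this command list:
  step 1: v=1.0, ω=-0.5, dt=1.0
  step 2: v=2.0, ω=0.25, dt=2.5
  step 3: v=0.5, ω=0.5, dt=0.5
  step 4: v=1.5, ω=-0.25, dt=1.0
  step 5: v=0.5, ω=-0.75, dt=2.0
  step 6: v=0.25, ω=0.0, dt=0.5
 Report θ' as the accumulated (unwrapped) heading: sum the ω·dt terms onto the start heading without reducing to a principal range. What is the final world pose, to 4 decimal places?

(-6.8216, -3.2966, -4.2548)

step 1: θ'=-3.3798 (R=-2.0000) → pose (0.5105, -2.5117, -3.3798)
step 2: θ'=-2.7548 (R=8.0000) → pose (-4.3950, -2.8768, -2.7548)
step 3: θ'=-2.5048 (R=1.0000) → pose (-4.6124, -2.9989, -2.5048)
step 4: θ'=-2.7548 (R=-6.0000) → pose (-5.9168, -3.7316, -2.7548)
step 5: θ'=-4.2548 (R=-0.6667) → pose (-6.7663, -3.4088, -4.2548)
step 6: θ'=-4.2548 (straight) → pose (-6.8216, -3.2966, -4.2548)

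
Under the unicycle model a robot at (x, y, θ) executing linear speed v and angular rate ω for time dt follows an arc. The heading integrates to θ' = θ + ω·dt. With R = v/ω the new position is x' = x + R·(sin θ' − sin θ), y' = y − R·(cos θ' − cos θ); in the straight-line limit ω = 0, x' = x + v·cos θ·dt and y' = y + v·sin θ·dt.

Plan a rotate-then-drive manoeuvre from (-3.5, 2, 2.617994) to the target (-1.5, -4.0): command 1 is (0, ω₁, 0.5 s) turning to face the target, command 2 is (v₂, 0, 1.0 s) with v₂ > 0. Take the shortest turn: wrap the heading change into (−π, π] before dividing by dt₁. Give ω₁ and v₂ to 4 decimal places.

ω₁ = 4.8323, v₂ = 6.3246

heading to target = atan2(-4−2, -1.5−-3.5) = -1.2490
Δθ = wrap(-1.2490 − 2.6180) = 2.4161; ω₁ = Δθ/dt₁ = 4.8323
distance = √((-1.5−-3.5)² + (-4−2)²) = 6.3246; v₂ = distance/dt₂ = 6.3246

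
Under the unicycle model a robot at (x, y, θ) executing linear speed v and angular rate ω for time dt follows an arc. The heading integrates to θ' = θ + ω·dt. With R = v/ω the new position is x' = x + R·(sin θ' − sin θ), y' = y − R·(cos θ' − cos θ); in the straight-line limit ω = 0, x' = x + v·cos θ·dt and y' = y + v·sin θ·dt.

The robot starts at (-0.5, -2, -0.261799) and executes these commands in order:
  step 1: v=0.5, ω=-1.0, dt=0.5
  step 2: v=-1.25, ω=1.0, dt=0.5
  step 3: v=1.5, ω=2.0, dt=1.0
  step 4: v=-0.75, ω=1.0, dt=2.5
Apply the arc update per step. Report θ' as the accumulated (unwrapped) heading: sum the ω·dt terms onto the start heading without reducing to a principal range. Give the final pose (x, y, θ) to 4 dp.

(1.5168, -1.1863, 4.2382)

step 1: θ'=-0.7618 (R=-0.5000) → pose (-0.2843, -2.1212, -0.7618)
step 2: θ'=-0.2618 (R=-1.2500) → pose (-0.8236, -1.8183, -0.2618)
step 3: θ'=1.7382 (R=0.7500) → pose (0.1101, -0.9688, 1.7382)
step 4: θ'=4.2382 (R=-0.7500) → pose (1.5168, -1.1863, 4.2382)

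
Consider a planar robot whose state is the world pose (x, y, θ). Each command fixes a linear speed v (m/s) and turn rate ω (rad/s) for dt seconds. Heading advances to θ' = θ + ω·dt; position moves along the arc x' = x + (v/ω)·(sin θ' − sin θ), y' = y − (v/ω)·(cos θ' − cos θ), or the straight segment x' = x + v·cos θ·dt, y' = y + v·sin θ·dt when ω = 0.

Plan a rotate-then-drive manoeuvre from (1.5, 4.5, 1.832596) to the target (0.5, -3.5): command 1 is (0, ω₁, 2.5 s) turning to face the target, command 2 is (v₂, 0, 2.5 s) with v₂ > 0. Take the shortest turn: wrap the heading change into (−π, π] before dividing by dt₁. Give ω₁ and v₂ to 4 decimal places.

heading to target = atan2(-3.5−4.5, 0.5−1.5) = -1.6952
Δθ = wrap(-1.6952 − 1.8326) = 2.7554; ω₁ = Δθ/dt₁ = 1.1022
distance = √((0.5−1.5)² + (-3.5−4.5)²) = 8.0623; v₂ = distance/dt₂ = 3.2249

ω₁ = 1.1022, v₂ = 3.2249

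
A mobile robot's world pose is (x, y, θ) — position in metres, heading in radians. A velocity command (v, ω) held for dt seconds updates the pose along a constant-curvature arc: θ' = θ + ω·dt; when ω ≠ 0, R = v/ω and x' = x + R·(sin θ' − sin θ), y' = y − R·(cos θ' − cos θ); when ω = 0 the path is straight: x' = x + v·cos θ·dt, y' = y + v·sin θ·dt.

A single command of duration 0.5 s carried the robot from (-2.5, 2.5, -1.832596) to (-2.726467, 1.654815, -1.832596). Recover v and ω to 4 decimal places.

v = 1.7500, ω = 0.0000

Δθ = -1.832596 − -1.832596 = 0.000000
ω = Δθ/dt = 0.000000/0.5 = 0.0000
ω = 0 → v = (Δx·cos θ + Δy·sin θ)/dt = 1.7500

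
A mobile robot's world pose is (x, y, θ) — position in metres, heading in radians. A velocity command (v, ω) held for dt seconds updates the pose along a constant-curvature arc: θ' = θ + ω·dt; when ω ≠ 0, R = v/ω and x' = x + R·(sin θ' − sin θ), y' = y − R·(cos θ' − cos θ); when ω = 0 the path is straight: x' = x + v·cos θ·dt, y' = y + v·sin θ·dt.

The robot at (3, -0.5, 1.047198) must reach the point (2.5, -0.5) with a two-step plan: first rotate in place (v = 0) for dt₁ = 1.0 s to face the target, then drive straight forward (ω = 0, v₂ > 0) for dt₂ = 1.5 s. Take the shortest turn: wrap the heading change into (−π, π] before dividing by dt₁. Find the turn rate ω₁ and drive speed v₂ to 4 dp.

heading to target = atan2(-0.5−-0.5, 2.5−3) = 3.1416
Δθ = wrap(3.1416 − 1.0472) = 2.0944; ω₁ = Δθ/dt₁ = 2.0944
distance = √((2.5−3)² + (-0.5−-0.5)²) = 0.5000; v₂ = distance/dt₂ = 0.3333

ω₁ = 2.0944, v₂ = 0.3333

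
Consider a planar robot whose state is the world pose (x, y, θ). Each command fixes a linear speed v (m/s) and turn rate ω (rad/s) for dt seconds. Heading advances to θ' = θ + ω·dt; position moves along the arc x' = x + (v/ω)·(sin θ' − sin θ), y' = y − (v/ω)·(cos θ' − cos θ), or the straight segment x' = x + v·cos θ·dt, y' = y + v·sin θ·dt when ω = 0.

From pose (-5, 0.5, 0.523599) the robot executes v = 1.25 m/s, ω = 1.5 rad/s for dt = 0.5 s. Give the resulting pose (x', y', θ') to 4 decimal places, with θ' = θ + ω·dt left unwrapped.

(-4.6199, 0.9777, 1.2736)

θ' = 0.5236 + 1.5·0.5 = 1.2736
R = v/ω = 1.25/1.5 = 0.8333
x' = -5 + 0.8333·(sin 1.2736 − sin 0.5236) = -4.6199
y' = 0.5 − 0.8333·(cos 1.2736 − cos 0.5236) = 0.9777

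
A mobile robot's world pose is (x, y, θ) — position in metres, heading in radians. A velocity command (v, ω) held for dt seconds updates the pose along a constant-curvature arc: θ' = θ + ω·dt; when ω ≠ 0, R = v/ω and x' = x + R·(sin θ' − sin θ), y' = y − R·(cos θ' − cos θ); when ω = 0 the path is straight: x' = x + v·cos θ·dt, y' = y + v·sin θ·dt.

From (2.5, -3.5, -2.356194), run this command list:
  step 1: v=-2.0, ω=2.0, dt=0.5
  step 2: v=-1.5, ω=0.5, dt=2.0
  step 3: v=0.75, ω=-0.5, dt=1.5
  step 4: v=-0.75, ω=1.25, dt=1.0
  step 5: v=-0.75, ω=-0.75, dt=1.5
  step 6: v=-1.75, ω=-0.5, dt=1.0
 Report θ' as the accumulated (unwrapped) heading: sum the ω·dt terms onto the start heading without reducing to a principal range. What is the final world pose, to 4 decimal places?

step 1: θ'=-1.3562 (R=-1.0000) → pose (2.7700, -2.5799, -1.3562)
step 2: θ'=-0.3562 (R=-3.0000) → pose (0.8849, -0.4071, -0.3562)
step 3: θ'=-1.1062 (R=-1.5000) → pose (1.7028, -1.1409, -1.1062)
step 4: θ'=0.1438 (R=-0.6000) → pose (1.0804, -0.8159, 0.1438)
step 5: θ'=-0.9812 (R=1.0000) → pose (0.1060, -0.3823, -0.9812)
step 6: θ'=-1.4812 (R=3.5000) → pose (-0.4709, 1.2507, -1.4812)

(-0.4709, 1.2507, -1.4812)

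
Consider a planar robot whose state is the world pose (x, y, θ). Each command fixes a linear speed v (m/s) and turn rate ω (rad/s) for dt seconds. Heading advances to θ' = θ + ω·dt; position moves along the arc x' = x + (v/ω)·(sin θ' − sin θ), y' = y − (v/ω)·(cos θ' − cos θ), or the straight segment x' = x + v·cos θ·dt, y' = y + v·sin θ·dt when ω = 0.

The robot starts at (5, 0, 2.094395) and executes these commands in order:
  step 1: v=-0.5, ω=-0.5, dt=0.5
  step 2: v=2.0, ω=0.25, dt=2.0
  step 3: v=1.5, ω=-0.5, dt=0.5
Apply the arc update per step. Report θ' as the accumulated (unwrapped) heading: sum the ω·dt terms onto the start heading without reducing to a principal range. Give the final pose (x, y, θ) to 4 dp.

step 1: θ'=1.8444 (R=1.0000) → pose (5.0968, -0.2298, 1.8444)
step 2: θ'=2.3444 (R=8.0000) → pose (3.1175, 3.1983, 2.3444)
step 3: θ'=2.0944 (R=-3.0000) → pose (2.6657, 3.7945, 2.0944)

(2.6657, 3.7945, 2.0944)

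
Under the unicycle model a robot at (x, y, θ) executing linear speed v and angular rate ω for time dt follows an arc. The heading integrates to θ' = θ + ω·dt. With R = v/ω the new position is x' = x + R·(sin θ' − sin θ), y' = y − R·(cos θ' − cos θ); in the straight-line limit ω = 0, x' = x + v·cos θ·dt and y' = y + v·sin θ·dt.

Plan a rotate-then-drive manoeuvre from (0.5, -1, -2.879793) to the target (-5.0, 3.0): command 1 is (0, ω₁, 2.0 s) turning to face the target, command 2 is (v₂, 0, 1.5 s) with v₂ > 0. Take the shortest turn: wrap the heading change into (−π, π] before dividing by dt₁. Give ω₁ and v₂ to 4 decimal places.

heading to target = atan2(3−-1, -5−0.5) = 2.5128
Δθ = wrap(2.5128 − -2.8798) = -0.8906; ω₁ = Δθ/dt₁ = -0.4453
distance = √((-5−0.5)² + (3−-1)²) = 6.8007; v₂ = distance/dt₂ = 4.5338

ω₁ = -0.4453, v₂ = 4.5338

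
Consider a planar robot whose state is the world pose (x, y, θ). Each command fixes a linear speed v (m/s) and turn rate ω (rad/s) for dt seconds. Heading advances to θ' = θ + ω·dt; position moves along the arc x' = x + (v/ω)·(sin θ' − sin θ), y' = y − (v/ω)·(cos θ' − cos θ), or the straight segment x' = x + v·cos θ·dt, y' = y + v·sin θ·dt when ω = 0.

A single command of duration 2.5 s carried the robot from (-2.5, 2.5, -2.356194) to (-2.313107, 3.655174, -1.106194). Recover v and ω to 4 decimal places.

v = -0.5000, ω = 0.5000

Δθ = -1.106194 − -2.356194 = 1.250000
ω = Δθ/dt = 1.250000/2.5 = 0.5000
R = −Δy/(cos θ' − cos θ) = -1.0000
v = R·ω = -1.0000·0.5000 = -0.5000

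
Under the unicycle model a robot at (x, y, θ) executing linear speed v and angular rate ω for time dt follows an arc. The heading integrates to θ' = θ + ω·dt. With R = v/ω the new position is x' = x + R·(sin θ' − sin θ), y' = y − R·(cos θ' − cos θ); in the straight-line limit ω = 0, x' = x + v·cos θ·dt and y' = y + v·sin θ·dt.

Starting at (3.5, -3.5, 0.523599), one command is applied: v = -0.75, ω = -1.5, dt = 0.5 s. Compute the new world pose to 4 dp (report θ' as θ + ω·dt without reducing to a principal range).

θ' = 0.5236 + -1.5·0.5 = -0.2264
R = v/ω = -0.75/-1.5 = 0.5000
x' = 3.5 + 0.5000·(sin -0.2264 − sin 0.5236) = 3.1378
y' = -3.5 − 0.5000·(cos -0.2264 − cos 0.5236) = -3.5542

(3.1378, -3.5542, -0.2264)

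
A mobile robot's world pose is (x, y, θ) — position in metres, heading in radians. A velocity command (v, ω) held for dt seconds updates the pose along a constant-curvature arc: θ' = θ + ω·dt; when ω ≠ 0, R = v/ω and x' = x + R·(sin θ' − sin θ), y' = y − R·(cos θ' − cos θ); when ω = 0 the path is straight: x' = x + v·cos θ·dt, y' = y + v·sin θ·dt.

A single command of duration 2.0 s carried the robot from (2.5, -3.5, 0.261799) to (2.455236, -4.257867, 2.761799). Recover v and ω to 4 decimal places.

Δθ = 2.761799 − 0.261799 = 2.500000
ω = Δθ/dt = 2.500000/2.0 = 1.2500
R = −Δy/(cos θ' − cos θ) = -0.4000
v = R·ω = -0.4000·1.2500 = -0.5000

v = -0.5000, ω = 1.2500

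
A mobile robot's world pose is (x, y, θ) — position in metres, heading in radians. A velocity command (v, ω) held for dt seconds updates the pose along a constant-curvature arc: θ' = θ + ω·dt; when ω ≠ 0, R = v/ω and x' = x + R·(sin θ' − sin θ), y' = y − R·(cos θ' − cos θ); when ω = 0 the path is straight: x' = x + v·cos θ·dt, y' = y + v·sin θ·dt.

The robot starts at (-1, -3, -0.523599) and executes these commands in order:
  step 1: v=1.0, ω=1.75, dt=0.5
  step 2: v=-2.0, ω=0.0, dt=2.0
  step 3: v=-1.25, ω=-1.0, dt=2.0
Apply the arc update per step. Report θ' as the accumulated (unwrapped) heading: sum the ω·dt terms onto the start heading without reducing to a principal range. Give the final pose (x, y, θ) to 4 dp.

(-5.9496, -3.1477, -1.6486)

step 1: θ'=0.3514 (R=0.5714) → pose (-0.5176, -3.0416, 0.3514)
step 2: θ'=0.3514 (straight) → pose (-4.2732, -4.4185, 0.3514)
step 3: θ'=-1.6486 (R=1.2500) → pose (-5.9496, -3.1477, -1.6486)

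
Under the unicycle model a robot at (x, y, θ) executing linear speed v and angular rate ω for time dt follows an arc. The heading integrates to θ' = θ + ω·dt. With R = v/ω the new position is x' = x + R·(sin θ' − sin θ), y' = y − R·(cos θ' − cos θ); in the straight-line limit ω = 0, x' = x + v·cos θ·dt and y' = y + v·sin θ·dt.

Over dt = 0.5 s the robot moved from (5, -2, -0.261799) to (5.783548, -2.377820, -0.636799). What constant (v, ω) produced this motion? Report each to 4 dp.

Δθ = -0.636799 − -0.261799 = -0.375000
ω = Δθ/dt = -0.375000/0.5 = -0.7500
R = Δx/(sin θ' − sin θ) = -2.3333
v = R·ω = -2.3333·-0.7500 = 1.7500

v = 1.7500, ω = -0.7500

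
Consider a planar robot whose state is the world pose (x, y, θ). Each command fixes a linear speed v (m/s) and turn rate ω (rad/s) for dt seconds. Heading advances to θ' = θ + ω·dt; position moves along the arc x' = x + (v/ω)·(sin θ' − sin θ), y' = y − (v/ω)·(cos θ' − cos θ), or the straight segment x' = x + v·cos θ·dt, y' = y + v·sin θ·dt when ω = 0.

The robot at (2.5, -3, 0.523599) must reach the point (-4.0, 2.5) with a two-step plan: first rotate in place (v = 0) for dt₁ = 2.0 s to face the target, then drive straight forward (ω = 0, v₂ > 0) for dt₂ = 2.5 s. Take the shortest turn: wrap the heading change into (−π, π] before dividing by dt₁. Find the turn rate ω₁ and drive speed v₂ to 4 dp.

ω₁ = 0.9579, v₂ = 3.4059

heading to target = atan2(2.5−-3, -4−2.5) = 2.4393
Δθ = wrap(2.4393 − 0.5236) = 1.9157; ω₁ = Δθ/dt₁ = 0.9579
distance = √((-4−2.5)² + (2.5−-3)²) = 8.5147; v₂ = distance/dt₂ = 3.4059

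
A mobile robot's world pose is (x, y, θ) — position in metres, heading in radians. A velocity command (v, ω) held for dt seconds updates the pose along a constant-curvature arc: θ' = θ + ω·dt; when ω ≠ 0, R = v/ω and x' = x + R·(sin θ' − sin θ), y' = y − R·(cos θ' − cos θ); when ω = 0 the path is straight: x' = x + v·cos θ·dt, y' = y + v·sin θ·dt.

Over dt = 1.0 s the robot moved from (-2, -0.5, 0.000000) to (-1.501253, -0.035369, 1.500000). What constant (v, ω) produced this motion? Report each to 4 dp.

v = 0.7500, ω = 1.5000

Δθ = 1.500000 − 0.000000 = 1.500000
ω = Δθ/dt = 1.500000/1.0 = 1.5000
R = Δx/(sin θ' − sin θ) = 0.5000
v = R·ω = 0.5000·1.5000 = 0.7500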